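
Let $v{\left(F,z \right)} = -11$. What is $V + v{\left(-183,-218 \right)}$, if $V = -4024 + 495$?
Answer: $-3540$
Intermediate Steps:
$V = -3529$
$V + v{\left(-183,-218 \right)} = -3529 - 11 = -3540$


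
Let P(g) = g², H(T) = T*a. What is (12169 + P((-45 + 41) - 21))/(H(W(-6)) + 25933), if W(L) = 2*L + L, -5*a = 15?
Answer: 12794/25987 ≈ 0.49232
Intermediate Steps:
a = -3 (a = -⅕*15 = -3)
W(L) = 3*L
H(T) = -3*T (H(T) = T*(-3) = -3*T)
(12169 + P((-45 + 41) - 21))/(H(W(-6)) + 25933) = (12169 + ((-45 + 41) - 21)²)/(-9*(-6) + 25933) = (12169 + (-4 - 21)²)/(-3*(-18) + 25933) = (12169 + (-25)²)/(54 + 25933) = (12169 + 625)/25987 = 12794*(1/25987) = 12794/25987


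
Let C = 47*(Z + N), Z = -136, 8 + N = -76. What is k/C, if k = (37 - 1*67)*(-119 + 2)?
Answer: -351/1034 ≈ -0.33946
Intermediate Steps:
N = -84 (N = -8 - 76 = -84)
k = 3510 (k = (37 - 67)*(-117) = -30*(-117) = 3510)
C = -10340 (C = 47*(-136 - 84) = 47*(-220) = -10340)
k/C = 3510/(-10340) = 3510*(-1/10340) = -351/1034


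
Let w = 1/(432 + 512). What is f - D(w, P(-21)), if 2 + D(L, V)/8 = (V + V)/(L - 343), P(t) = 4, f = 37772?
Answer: 12235474724/323791 ≈ 37788.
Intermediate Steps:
w = 1/944 ≈ 0.0010593
D(L, V) = -16 + 16*V/(-343 + L) (D(L, V) = -16 + 8*((V + V)/(L - 343)) = -16 + 8*((2*V)/(-343 + L)) = -16 + 8*(2*V/(-343 + L)) = -16 + 16*V/(-343 + L))
f - D(w, P(-21)) = 37772 - 16*(343 + 4 - 1*1/944)/(-343 + 1/944) = 37772 - 16*(343 + 4 - 1/944)/(-323791/944) = 37772 - 16*(-944)*327567/(323791*944) = 37772 - 1*(-5241072/323791) = 37772 + 5241072/323791 = 12235474724/323791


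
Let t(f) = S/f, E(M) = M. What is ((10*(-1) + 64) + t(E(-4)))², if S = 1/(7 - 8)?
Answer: 47089/16 ≈ 2943.1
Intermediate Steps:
S = -1 (S = 1/(-1) = -1)
t(f) = -1/f
((10*(-1) + 64) + t(E(-4)))² = ((10*(-1) + 64) - 1/(-4))² = ((-10 + 64) - 1*(-¼))² = (54 + ¼)² = (217/4)² = 47089/16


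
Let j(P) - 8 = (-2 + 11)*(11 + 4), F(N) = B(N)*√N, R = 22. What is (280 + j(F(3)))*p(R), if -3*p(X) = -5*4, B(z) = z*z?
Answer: 2820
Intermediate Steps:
B(z) = z²
p(X) = 20/3 (p(X) = -(-5)*4/3 = -⅓*(-20) = 20/3)
F(N) = N^(5/2) (F(N) = N²*√N = N^(5/2))
j(P) = 143 (j(P) = 8 + (-2 + 11)*(11 + 4) = 8 + 9*15 = 8 + 135 = 143)
(280 + j(F(3)))*p(R) = (280 + 143)*(20/3) = 423*(20/3) = 2820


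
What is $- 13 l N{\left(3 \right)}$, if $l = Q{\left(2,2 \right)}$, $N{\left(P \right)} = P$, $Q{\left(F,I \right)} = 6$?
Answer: $-234$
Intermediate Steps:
$l = 6$
$- 13 l N{\left(3 \right)} = \left(-13\right) 6 \cdot 3 = \left(-78\right) 3 = -234$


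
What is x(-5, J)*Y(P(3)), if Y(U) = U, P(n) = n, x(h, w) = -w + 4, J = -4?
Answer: 24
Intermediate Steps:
x(h, w) = 4 - w
x(-5, J)*Y(P(3)) = (4 - 1*(-4))*3 = (4 + 4)*3 = 8*3 = 24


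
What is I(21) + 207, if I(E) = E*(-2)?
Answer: 165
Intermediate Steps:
I(E) = -2*E
I(21) + 207 = -2*21 + 207 = -42 + 207 = 165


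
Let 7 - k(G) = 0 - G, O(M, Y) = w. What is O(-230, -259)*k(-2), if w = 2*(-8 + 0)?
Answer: -80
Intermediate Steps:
w = -16 (w = 2*(-8) = -16)
O(M, Y) = -16
k(G) = 7 + G (k(G) = 7 - (0 - G) = 7 - (-1)*G = 7 + G)
O(-230, -259)*k(-2) = -16*(7 - 2) = -16*5 = -80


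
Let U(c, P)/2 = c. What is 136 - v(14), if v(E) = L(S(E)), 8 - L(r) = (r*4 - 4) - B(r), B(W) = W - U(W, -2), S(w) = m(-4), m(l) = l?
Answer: 104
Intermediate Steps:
S(w) = -4
U(c, P) = 2*c
B(W) = -W (B(W) = W - 2*W = -W)
L(r) = 12 - 5*r (L(r) = 8 - ((r*4 - 4) - (-1)*r) = 8 - ((4*r - 4) + r) = 8 - ((-4 + 4*r) + r) = 8 - (-4 + 5*r) = 8 + (4 - 5*r) = 12 - 5*r)
v(E) = 32 (v(E) = 12 - 5*(-4) = 12 + 20 = 32)
136 - v(14) = 136 - 1*32 = 136 - 32 = 104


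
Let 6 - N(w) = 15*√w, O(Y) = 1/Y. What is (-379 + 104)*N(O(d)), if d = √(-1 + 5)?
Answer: -1650 + 4125*√2/2 ≈ 1266.8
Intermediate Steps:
d = 2 (d = √4 = 2)
N(w) = 6 - 15*√w
(-379 + 104)*N(O(d)) = (-379 + 104)*(6 - 15*√2/2) = -275*(6 - 15*√2/2) = -1650 + 4125*√2/2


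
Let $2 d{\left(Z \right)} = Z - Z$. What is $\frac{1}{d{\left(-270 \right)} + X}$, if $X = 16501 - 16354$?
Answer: $\frac{1}{147} \approx 0.0068027$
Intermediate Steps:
$X = 147$ ($X = 16501 - 16354 = 147$)
$d{\left(Z \right)} = 0$ ($d{\left(Z \right)} = \frac{Z - Z}{2} = \frac{1}{2} \cdot 0 = 0$)
$\frac{1}{d{\left(-270 \right)} + X} = \frac{1}{0 + 147} = \frac{1}{147}$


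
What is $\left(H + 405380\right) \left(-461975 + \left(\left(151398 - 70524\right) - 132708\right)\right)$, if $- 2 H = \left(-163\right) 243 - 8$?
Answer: $- \frac{436931355993}{2} \approx -2.1847 \cdot 10^{11}$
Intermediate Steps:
$H = \frac{39617}{2}$ ($H = - \frac{\left(-163\right) 243 - 8}{2} = - \frac{-39609 - 8}{2} = \left(- \frac{1}{2}\right) \left(-39617\right) = \frac{39617}{2} \approx 19809.0$)
$\left(H + 405380\right) \left(-461975 + \left(\left(151398 - 70524\right) - 132708\right)\right) = \left(\frac{39617}{2} + 405380\right) \left(-461975 + \left(\left(151398 - 70524\right) - 132708\right)\right) = \frac{850377 \left(-461975 + \left(80874 - 132708\right)\right)}{2} = \frac{850377 \left(-461975 - 51834\right)}{2} = \frac{850377}{2} \left(-513809\right) = - \frac{436931355993}{2}$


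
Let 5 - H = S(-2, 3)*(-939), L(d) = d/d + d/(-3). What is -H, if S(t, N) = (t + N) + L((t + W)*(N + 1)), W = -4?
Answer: -9395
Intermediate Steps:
L(d) = 1 - d/3 (L(d) = 1 + d*(-⅓) = 1 - d/3)
S(t, N) = 1 + N + t - (1 + N)*(-4 + t)/3 (S(t, N) = (t + N) + (1 - (t - 4)*(N + 1)/3) = (N + t) + (1 - (-4 + t)*(1 + N)/3) = (N + t) + (1 - (1 + N)*(-4 + t)/3) = 1 + N + t - (1 + N)*(-4 + t)/3)
H = 9395 (H = 5 - (7/3 + (⅔)*(-2) + (7/3)*3 - ⅓*3*(-2))*(-939) = 5 - (7/3 - 4/3 + 7 + 2)*(-939) = 5 - 10*(-939) = 5 - 1*(-9390) = 5 + 9390 = 9395)
-H = -1*9395 = -9395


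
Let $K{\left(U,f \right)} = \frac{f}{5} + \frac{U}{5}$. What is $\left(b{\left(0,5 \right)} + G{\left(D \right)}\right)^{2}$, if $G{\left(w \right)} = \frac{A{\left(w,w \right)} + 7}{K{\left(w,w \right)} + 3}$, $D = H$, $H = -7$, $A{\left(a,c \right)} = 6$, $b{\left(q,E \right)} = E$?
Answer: $4900$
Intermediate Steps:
$K{\left(U,f \right)} = \frac{U}{5} + \frac{f}{5}$ ($K{\left(U,f \right)} = f \frac{1}{5} + U \frac{1}{5} = \frac{f}{5} + \frac{U}{5} = \frac{U}{5} + \frac{f}{5}$)
$D = -7$
$G{\left(w \right)} = \frac{13}{3 + \frac{2 w}{5}}$ ($G{\left(w \right)} = \frac{6 + 7}{\left(\frac{w}{5} + \frac{w}{5}\right) + 3} = \frac{13}{\frac{2 w}{5} + 3} = \frac{13}{3 + \frac{2 w}{5}}$)
$\left(b{\left(0,5 \right)} + G{\left(D \right)}\right)^{2} = \left(5 + \frac{65}{15 + 2 \left(-7\right)}\right)^{2} = \left(5 + \frac{65}{15 - 14}\right)^{2} = \left(5 + \frac{65}{1}\right)^{2} = \left(5 + 65 \cdot 1\right)^{2} = \left(5 + 65\right)^{2} = 70^{2} = 4900$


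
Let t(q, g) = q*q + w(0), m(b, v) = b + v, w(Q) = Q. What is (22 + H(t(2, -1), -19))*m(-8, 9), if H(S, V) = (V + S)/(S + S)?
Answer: 161/8 ≈ 20.125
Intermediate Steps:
t(q, g) = q² (t(q, g) = q*q + 0 = q² + 0 = q²)
H(S, V) = (S + V)/(2*S) (H(S, V) = (S + V)/((2*S)) = (S + V)*(1/(2*S)) = (S + V)/(2*S))
(22 + H(t(2, -1), -19))*m(-8, 9) = (22 + (2² - 19)/(2*(2²)))*(-8 + 9) = (22 + (½)*(4 - 19)/4)*1 = (22 + (½)*(¼)*(-15))*1 = (22 - 15/8)*1 = (161/8)*1 = 161/8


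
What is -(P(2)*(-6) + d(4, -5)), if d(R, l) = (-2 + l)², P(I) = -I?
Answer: -61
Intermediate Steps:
-(P(2)*(-6) + d(4, -5)) = -(-1*2*(-6) + (-2 - 5)²) = -(-2*(-6) + (-7)²) = -(12 + 49) = -1*61 = -61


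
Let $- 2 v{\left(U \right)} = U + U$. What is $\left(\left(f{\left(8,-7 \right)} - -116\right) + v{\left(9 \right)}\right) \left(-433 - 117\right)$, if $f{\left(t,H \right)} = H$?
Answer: $-55000$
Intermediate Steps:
$v{\left(U \right)} = - U$ ($v{\left(U \right)} = - \frac{U + U}{2} = - \frac{2 U}{2} = - U$)
$\left(\left(f{\left(8,-7 \right)} - -116\right) + v{\left(9 \right)}\right) \left(-433 - 117\right) = \left(\left(-7 - -116\right) - 9\right) \left(-433 - 117\right) = \left(\left(-7 + 116\right) - 9\right) \left(-550\right) = \left(109 - 9\right) \left(-550\right) = 100 \left(-550\right) = -55000$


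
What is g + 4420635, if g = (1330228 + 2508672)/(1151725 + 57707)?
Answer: 1336615317055/302358 ≈ 4.4206e+6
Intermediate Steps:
g = 959725/302358 (g = 3838900/1209432 = 3838900*(1/1209432) = 959725/302358 ≈ 3.1741)
g + 4420635 = 959725/302358 + 4420635 = 1336615317055/302358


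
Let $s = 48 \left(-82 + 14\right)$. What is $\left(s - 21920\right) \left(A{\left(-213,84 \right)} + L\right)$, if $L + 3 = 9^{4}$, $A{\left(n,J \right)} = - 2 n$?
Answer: $-175885056$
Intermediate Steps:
$s = -3264$ ($s = 48 \left(-68\right) = -3264$)
$L = 6558$ ($L = -3 + 9^{4} = -3 + 6561 = 6558$)
$\left(s - 21920\right) \left(A{\left(-213,84 \right)} + L\right) = \left(-3264 - 21920\right) \left(\left(-2\right) \left(-213\right) + 6558\right) = - 25184 \left(426 + 6558\right) = \left(-25184\right) 6984 = -175885056$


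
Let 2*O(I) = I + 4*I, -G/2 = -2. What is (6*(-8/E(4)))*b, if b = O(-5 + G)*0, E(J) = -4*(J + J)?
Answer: 0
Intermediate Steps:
G = 4 (G = -2*(-2) = 4)
E(J) = -8*J
O(I) = 5*I/2 (O(I) = (I + 4*I)/2 = (5*I)/2 = 5*I/2)
b = 0 (b = (5*(-5 + 4)/2)*0 = ((5/2)*(-1))*0 = -5/2*0 = 0)
(6*(-8/E(4)))*b = (6*(-8/((-8*4))))*0 = (6*(-8/(-32)))*0 = (6*(-8*(-1/32)))*0 = (6*(1/4))*0 = (3/2)*0 = 0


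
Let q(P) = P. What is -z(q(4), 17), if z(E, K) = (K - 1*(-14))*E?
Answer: -124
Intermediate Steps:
z(E, K) = E*(14 + K) (z(E, K) = (K + 14)*E = (14 + K)*E = E*(14 + K))
-z(q(4), 17) = -4*(14 + 17) = -4*31 = -1*124 = -124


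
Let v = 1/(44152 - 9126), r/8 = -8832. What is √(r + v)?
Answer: I*√86682241648430/35026 ≈ 265.81*I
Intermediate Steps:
r = -70656 (r = 8*(-8832) = -70656)
v = 1/35026 ≈ 2.8550e-5
√(r + v) = √(-70656 + 1/35026) = √(-2474797055/35026) = I*√86682241648430/35026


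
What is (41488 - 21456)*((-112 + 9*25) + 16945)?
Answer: 341705856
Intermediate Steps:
(41488 - 21456)*((-112 + 9*25) + 16945) = 20032*((-112 + 225) + 16945) = 20032*(113 + 16945) = 20032*17058 = 341705856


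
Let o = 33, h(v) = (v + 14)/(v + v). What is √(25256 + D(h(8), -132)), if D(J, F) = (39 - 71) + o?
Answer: √25257 ≈ 158.92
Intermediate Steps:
h(v) = (14 + v)/(2*v) (h(v) = (14 + v)/((2*v)) = (14 + v)*(1/(2*v)) = (14 + v)/(2*v))
D(J, F) = 1 (D(J, F) = (39 - 71) + 33 = -32 + 33 = 1)
√(25256 + D(h(8), -132)) = √(25256 + 1) = √25257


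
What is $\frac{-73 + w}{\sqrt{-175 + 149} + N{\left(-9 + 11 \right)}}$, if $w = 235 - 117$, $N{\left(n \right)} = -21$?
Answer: $- \frac{945}{467} - \frac{45 i \sqrt{26}}{467} \approx -2.0236 - 0.49134 i$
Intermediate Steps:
$w = 118$
$\frac{-73 + w}{\sqrt{-175 + 149} + N{\left(-9 + 11 \right)}} = \frac{-73 + 118}{\sqrt{-175 + 149} - 21} = \frac{45}{\sqrt{-26} - 21} = \frac{45}{i \sqrt{26} - 21} = \frac{45}{-21 + i \sqrt{26}}$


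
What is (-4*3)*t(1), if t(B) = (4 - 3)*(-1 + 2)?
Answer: -12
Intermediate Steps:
t(B) = 1 (t(B) = 1*1 = 1)
(-4*3)*t(1) = -4*3*1 = -12*1 = -12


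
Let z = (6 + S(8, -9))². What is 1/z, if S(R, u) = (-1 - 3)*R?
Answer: 1/676 ≈ 0.0014793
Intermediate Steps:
S(R, u) = -4*R
z = 676 (z = (6 - 4*8)² = (6 - 32)² = (-26)² = 676)
1/z = 1/676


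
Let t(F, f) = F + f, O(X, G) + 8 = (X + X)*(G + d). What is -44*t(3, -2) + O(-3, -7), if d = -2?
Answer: 2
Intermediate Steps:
O(X, G) = -8 + 2*X*(-2 + G) (O(X, G) = -8 + (X + X)*(G - 2) = -8 + (2*X)*(-2 + G) = -8 + 2*X*(-2 + G))
-44*t(3, -2) + O(-3, -7) = -44*(3 - 2) + (-8 - 4*(-3) + 2*(-7)*(-3)) = -44*1 + (-8 + 12 + 42) = -44 + 46 = 2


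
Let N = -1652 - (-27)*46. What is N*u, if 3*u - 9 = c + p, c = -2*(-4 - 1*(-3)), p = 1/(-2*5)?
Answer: -4469/3 ≈ -1489.7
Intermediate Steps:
p = -1/10 (p = 1/(-10) = -1/10 ≈ -0.10000)
c = 2 (c = -2*(-4 + 3) = -2*(-1) = 2)
N = -410 (N = -1652 - 1*(-1242) = -1652 + 1242 = -410)
u = 109/30 (u = 3 + (2 - 1/10)/3 = 3 + (1/3)*(19/10) = 3 + 19/30 = 109/30 ≈ 3.6333)
N*u = -410*109/30 = -4469/3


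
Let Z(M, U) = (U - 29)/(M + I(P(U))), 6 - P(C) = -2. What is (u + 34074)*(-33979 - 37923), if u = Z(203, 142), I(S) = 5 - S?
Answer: -245002937263/100 ≈ -2.4500e+9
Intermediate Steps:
P(C) = 8 (P(C) = 6 - 1*(-2) = 6 + 2 = 8)
Z(M, U) = (-29 + U)/(-3 + M) (Z(M, U) = (U - 29)/(M + (5 - 1*8)) = (-29 + U)/(M + (5 - 8)) = (-29 + U)/(M - 3) = (-29 + U)/(-3 + M))
u = 113/200 (u = (-29 + 142)/(-3 + 203) = 113/200 ≈ 0.56500)
(u + 34074)*(-33979 - 37923) = (113/200 + 34074)*(-33979 - 37923) = (6814913/200)*(-71902) = -245002937263/100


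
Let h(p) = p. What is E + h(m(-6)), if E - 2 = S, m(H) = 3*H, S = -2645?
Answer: -2661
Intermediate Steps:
E = -2643 (E = 2 - 2645 = -2643)
E + h(m(-6)) = -2643 + 3*(-6) = -2643 - 18 = -2661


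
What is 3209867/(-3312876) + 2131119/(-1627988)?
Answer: -767859871615/337082648343 ≈ -2.2780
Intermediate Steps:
3209867/(-3312876) + 2131119/(-1627988) = 3209867*(-1/3312876) + 2131119*(-1/1627988) = -3209867/3312876 - 2131119/1627988 = -767859871615/337082648343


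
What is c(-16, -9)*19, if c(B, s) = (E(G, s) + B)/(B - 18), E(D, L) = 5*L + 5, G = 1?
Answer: 532/17 ≈ 31.294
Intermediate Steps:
E(D, L) = 5 + 5*L
c(B, s) = (5 + B + 5*s)/(-18 + B) (c(B, s) = ((5 + 5*s) + B)/(B - 18) = (5 + B + 5*s)/(-18 + B))
c(-16, -9)*19 = ((5 - 16 + 5*(-9))/(-18 - 16))*19 = ((5 - 16 - 45)/(-34))*19 = -1/34*(-56)*19 = (28/17)*19 = 532/17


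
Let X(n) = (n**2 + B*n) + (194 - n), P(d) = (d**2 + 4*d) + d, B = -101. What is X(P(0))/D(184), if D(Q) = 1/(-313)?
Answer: -60722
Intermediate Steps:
D(Q) = -1/313
P(d) = d**2 + 5*d
X(n) = 194 + n**2 - 102*n (X(n) = (n**2 - 101*n) + (194 - n) = 194 + n**2 - 102*n)
X(P(0))/D(184) = (194 + (0*(5 + 0))**2 - 0*(5 + 0))/(-1/313) = (194 + (0*5)**2 - 0*5)*(-313) = (194 + 0**2 - 102*0)*(-313) = (194 + 0 + 0)*(-313) = 194*(-313) = -60722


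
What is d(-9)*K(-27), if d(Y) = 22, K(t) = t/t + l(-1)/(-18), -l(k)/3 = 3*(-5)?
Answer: -33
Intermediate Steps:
l(k) = 45 (l(k) = -9*(-5) = -3*(-15) = 45)
K(t) = -3/2 (K(t) = t/t + 45/(-18) = 1 + 45*(-1/18) = 1 - 5/2 = -3/2)
d(-9)*K(-27) = 22*(-3/2) = -33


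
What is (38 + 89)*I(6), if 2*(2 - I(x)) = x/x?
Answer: 381/2 ≈ 190.50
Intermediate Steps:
I(x) = 3/2 (I(x) = 2 - x/(2*x) = 2 - 1/2*1 = 2 - 1/2 = 3/2)
(38 + 89)*I(6) = (38 + 89)*(3/2) = 127*(3/2) = 381/2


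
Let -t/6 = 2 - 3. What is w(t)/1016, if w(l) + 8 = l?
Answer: -1/508 ≈ -0.0019685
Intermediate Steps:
t = 6 (t = -6*(2 - 3) = -6*(-1) = 6)
w(l) = -8 + l
w(t)/1016 = (-8 + 6)/1016 = -2*1/1016 = -1/508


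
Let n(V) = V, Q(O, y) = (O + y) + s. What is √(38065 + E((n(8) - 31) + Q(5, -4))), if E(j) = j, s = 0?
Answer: 3*√4227 ≈ 195.05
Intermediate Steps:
Q(O, y) = O + y (Q(O, y) = (O + y) + 0 = O + y)
√(38065 + E((n(8) - 31) + Q(5, -4))) = √(38065 + ((8 - 31) + (5 - 4))) = √(38065 + (-23 + 1)) = √(38065 - 22) = √38043 = 3*√4227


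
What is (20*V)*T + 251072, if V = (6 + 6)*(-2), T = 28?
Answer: 237632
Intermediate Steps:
V = -24 (V = 12*(-2) = -24)
(20*V)*T + 251072 = (20*(-24))*28 + 251072 = -480*28 + 251072 = -13440 + 251072 = 237632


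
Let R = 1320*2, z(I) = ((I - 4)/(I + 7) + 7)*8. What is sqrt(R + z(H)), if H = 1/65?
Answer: sqrt(8744541)/57 ≈ 51.879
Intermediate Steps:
H = 1/65 ≈ 0.015385
z(I) = 56 + 8*(-4 + I)/(7 + I) (z(I) = ((-4 + I)/(7 + I) + 7)*8 = (7 + (-4 + I)/(7 + I))*8 = 56 + 8*(-4 + I)/(7 + I))
R = 2640
sqrt(R + z(H)) = sqrt(2640 + 8*(45 + 8*(1/65))/(7 + 1/65)) = sqrt(2640 + 8*(45 + 8/65)/(456/65)) = sqrt(2640 + 8*(65/456)*(2933/65)) = sqrt(2640 + 2933/57) = sqrt(153413/57) = sqrt(8744541)/57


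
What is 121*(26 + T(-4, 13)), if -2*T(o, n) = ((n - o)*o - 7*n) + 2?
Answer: 25289/2 ≈ 12645.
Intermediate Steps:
T(o, n) = -1 + 7*n/2 - o*(n - o)/2 (T(o, n) = -(((n - o)*o - 7*n) + 2)/2 = -((o*(n - o) - 7*n) + 2)/2 = -((-7*n + o*(n - o)) + 2)/2 = -(2 - 7*n + o*(n - o))/2 = -1 + 7*n/2 - o*(n - o)/2)
121*(26 + T(-4, 13)) = 121*(26 + (-1 + (½)*(-4)² + (7/2)*13 - ½*13*(-4))) = 121*(26 + (-1 + (½)*16 + 91/2 + 26)) = 121*(26 + (-1 + 8 + 91/2 + 26)) = 121*(26 + 157/2) = 121*(209/2) = 25289/2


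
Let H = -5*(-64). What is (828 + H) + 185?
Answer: 1333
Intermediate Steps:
H = 320
(828 + H) + 185 = (828 + 320) + 185 = 1148 + 185 = 1333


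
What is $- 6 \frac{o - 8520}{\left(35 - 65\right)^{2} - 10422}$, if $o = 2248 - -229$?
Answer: $- \frac{6043}{1587} \approx -3.8078$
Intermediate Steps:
$o = 2477$ ($o = 2248 + 229 = 2477$)
$- 6 \frac{o - 8520}{\left(35 - 65\right)^{2} - 10422} = - 6 \frac{2477 - 8520}{\left(35 - 65\right)^{2} - 10422} = - 6 \left(- \frac{6043}{\left(-30\right)^{2} - 10422}\right) = - 6 \left(- \frac{6043}{900 - 10422}\right) = - 6 \left(- \frac{6043}{-9522}\right) = - 6 \left(\left(-6043\right) \left(- \frac{1}{9522}\right)\right) = \left(-6\right) \frac{6043}{9522} = - \frac{6043}{1587}$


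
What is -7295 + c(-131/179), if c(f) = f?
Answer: -1305936/179 ≈ -7295.7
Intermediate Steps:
-7295 + c(-131/179) = -7295 - 131/179 = -1305936/179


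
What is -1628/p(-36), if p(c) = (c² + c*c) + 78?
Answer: -814/1335 ≈ -0.60974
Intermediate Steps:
p(c) = 78 + 2*c² (p(c) = (c² + c²) + 78 = 2*c² + 78 = 78 + 2*c²)
-1628/p(-36) = -1628/(78 + 2*(-36)²) = -1628/(78 + 2*1296) = -1628/(78 + 2592) = -1628/2670 = -1628*1/2670 = -814/1335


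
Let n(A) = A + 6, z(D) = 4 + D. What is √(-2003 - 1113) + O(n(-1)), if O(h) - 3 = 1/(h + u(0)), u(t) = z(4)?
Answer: 40/13 + 2*I*√779 ≈ 3.0769 + 55.821*I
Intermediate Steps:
u(t) = 8 (u(t) = 4 + 4 = 8)
n(A) = 6 + A
O(h) = 3 + 1/(8 + h) (O(h) = 3 + 1/(h + 8) = 3 + 1/(8 + h))
√(-2003 - 1113) + O(n(-1)) = √(-2003 - 1113) + (25 + 3*(6 - 1))/(8 + (6 - 1)) = √(-3116) + (25 + 3*5)/(8 + 5) = 2*I*√779 + (25 + 15)/13 = 2*I*√779 + (1/13)*40 = 2*I*√779 + 40/13 = 40/13 + 2*I*√779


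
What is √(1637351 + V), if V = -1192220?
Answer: 3*√49459 ≈ 667.18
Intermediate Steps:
√(1637351 + V) = √(1637351 - 1192220) = √445131 = 3*√49459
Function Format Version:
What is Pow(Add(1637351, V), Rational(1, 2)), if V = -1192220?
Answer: Mul(3, Pow(49459, Rational(1, 2))) ≈ 667.18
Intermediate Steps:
Pow(Add(1637351, V), Rational(1, 2)) = Pow(Add(1637351, -1192220), Rational(1, 2)) = Pow(445131, Rational(1, 2)) = Mul(3, Pow(49459, Rational(1, 2)))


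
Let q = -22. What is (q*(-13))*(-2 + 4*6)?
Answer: 6292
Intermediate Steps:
(q*(-13))*(-2 + 4*6) = (-22*(-13))*(-2 + 4*6) = 286*(-2 + 24) = 286*22 = 6292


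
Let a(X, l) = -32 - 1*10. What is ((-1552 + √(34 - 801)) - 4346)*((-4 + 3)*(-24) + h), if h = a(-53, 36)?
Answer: 106164 - 18*I*√767 ≈ 1.0616e+5 - 498.51*I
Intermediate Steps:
a(X, l) = -42 (a(X, l) = -32 - 10 = -42)
h = -42
((-1552 + √(34 - 801)) - 4346)*((-4 + 3)*(-24) + h) = ((-1552 + √(34 - 801)) - 4346)*((-4 + 3)*(-24) - 42) = ((-1552 + √(-767)) - 4346)*(-1*(-24) - 42) = ((-1552 + I*√767) - 4346)*(24 - 42) = (-5898 + I*√767)*(-18) = 106164 - 18*I*√767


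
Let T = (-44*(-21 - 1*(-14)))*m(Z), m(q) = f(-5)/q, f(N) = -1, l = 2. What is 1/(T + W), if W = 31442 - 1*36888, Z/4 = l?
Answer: -2/10969 ≈ -0.00018233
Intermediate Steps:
Z = 8 (Z = 4*2 = 8)
m(q) = -1/q
W = -5446 (W = 31442 - 36888 = -5446)
T = -77/2 (T = (-44*(-21 - 1*(-14)))*(-1/8) = (-44*(-21 + 14))*(-1*1/8) = -44*(-7)*(-1/8) = 308*(-1/8) = -77/2 ≈ -38.500)
1/(T + W) = 1/(-77/2 - 5446) = 1/(-10969/2) = -2/10969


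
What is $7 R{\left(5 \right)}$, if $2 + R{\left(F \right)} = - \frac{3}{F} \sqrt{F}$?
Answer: $-14 - \frac{21 \sqrt{5}}{5} \approx -23.391$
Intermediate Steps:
$R{\left(F \right)} = -2 - \frac{3}{\sqrt{F}}$ ($R{\left(F \right)} = -2 + - \frac{3}{F} \sqrt{F} = -2 - \frac{3}{\sqrt{F}}$)
$7 R{\left(5 \right)} = 7 \left(-2 - \frac{3}{\sqrt{5}}\right) = 7 \left(-2 - 3 \frac{\sqrt{5}}{5}\right) = 7 \left(-2 - \frac{3 \sqrt{5}}{5}\right) = -14 - \frac{21 \sqrt{5}}{5}$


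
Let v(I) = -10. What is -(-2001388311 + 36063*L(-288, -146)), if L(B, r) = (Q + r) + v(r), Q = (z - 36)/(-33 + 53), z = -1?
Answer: 40141617111/20 ≈ 2.0071e+9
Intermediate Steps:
Q = -37/20 (Q = (-1 - 36)/(-33 + 53) = -37/20 ≈ -1.8500)
L(B, r) = -237/20 + r (L(B, r) = (-37/20 + r) - 10 = -237/20 + r)
-(-2001388311 + 36063*L(-288, -146)) = -36063/(1/((-237/20 - 146) - 55497)) = -36063/(1/(-3157/20 - 55497)) = -36063/(1/(-1113097/20)) = -36063/(-20/1113097) = -36063*(-1113097/20) = 40141617111/20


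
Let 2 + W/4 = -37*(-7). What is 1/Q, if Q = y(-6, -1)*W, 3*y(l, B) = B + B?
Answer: -3/2056 ≈ -0.0014591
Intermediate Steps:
y(l, B) = 2*B/3 (y(l, B) = (B + B)/3 = (2*B)/3 = 2*B/3)
W = 1028 (W = -8 + 4*(-37*(-7)) = -8 + 4*259 = -8 + 1036 = 1028)
Q = -2056/3 (Q = ((⅔)*(-1))*1028 = -⅔*1028 = -2056/3 ≈ -685.33)
1/Q = 1/(-2056/3) = -3/2056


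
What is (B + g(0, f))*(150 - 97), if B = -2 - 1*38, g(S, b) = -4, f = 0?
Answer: -2332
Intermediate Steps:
B = -40 (B = -2 - 38 = -40)
(B + g(0, f))*(150 - 97) = (-40 - 4)*(150 - 97) = -44*53 = -2332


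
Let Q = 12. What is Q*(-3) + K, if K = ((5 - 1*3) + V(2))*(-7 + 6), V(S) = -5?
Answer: -33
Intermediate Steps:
K = 3 (K = ((5 - 1*3) - 5)*(-7 + 6) = ((5 - 3) - 5)*(-1) = (2 - 5)*(-1) = -3*(-1) = 3)
Q*(-3) + K = 12*(-3) + 3 = -36 + 3 = -33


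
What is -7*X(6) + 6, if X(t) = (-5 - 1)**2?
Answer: -246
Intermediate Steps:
X(t) = 36 (X(t) = (-6)**2 = 36)
-7*X(6) + 6 = -7*36 + 6 = -252 + 6 = -246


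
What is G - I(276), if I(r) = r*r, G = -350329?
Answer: -426505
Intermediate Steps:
I(r) = r**2
G - I(276) = -350329 - 1*276**2 = -350329 - 1*76176 = -350329 - 76176 = -426505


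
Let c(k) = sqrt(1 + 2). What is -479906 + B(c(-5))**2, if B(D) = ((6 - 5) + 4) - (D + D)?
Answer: -479869 - 20*sqrt(3) ≈ -4.7990e+5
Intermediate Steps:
c(k) = sqrt(3)
B(D) = 5 - 2*D (B(D) = (1 + 4) - 2*D = 5 - 2*D)
-479906 + B(c(-5))**2 = -479906 + (5 - 2*sqrt(3))**2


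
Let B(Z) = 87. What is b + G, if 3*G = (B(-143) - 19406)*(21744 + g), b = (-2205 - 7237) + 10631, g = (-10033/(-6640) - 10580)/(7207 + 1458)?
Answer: -24167551676571127/172606800 ≈ -1.4002e+8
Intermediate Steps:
g = -70241167/57535600 (g = (-10033*(-1/6640) - 10580)/8665 = (10033/6640 - 10580)*(1/8665) = -70241167/6640*1/8665 = -70241167/57535600 ≈ -1.2208)
b = 1189 (b = -9442 + 10631 = 1189)
G = -24167756906056327/172606800 (G = ((87 - 19406)*(21744 - 70241167/57535600))/3 = (-19319*1250983845233/57535600)/3 = (⅓)*(-24167756906056327/57535600) = -24167756906056327/172606800 ≈ -1.4002e+8)
b + G = 1189 - 24167756906056327/172606800 = -24167551676571127/172606800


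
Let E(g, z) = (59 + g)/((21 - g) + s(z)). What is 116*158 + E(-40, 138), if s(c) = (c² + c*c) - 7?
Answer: 699066595/38142 ≈ 18328.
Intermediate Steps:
s(c) = -7 + 2*c² (s(c) = (c² + c²) - 7 = 2*c² - 7 = -7 + 2*c²)
E(g, z) = (59 + g)/(14 - g + 2*z²) (E(g, z) = (59 + g)/((21 - g) + (-7 + 2*z²)) = (59 + g)/(14 - g + 2*z²))
116*158 + E(-40, 138) = 116*158 + (59 - 40)/(14 - 1*(-40) + 2*138²) = 18328 + 19/(14 + 40 + 2*19044) = 18328 + 19/(14 + 40 + 38088) = 18328 + 19/38142 = 699066595/38142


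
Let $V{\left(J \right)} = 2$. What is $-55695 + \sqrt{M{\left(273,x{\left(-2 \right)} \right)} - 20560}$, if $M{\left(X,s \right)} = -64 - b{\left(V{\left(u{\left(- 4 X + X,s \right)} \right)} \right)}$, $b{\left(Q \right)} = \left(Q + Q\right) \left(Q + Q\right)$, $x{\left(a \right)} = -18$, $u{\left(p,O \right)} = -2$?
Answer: $-55695 + 4 i \sqrt{1290} \approx -55695.0 + 143.67 i$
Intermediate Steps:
$b{\left(Q \right)} = 4 Q^{2}$ ($b{\left(Q \right)} = 2 Q 2 Q = 4 Q^{2}$)
$M{\left(X,s \right)} = -80$ ($M{\left(X,s \right)} = -64 - 4 \cdot 2^{2} = -64 - 4 \cdot 4 = -64 - 16 = -80$)
$-55695 + \sqrt{M{\left(273,x{\left(-2 \right)} \right)} - 20560} = -55695 + \sqrt{-80 - 20560} = -55695 + \sqrt{-20640} = -55695 + 4 i \sqrt{1290}$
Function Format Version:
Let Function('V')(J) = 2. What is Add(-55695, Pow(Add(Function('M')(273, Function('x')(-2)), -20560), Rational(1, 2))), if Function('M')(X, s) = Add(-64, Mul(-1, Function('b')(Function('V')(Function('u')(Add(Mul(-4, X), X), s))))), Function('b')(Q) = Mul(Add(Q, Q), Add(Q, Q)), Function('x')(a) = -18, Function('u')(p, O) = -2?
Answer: Add(-55695, Mul(4, I, Pow(1290, Rational(1, 2)))) ≈ Add(-55695., Mul(143.67, I))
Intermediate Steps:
Function('b')(Q) = Mul(4, Pow(Q, 2)) (Function('b')(Q) = Mul(Mul(2, Q), Mul(2, Q)) = Mul(4, Pow(Q, 2)))
Function('M')(X, s) = -80 (Function('M')(X, s) = Add(-64, Mul(-1, Mul(4, Pow(2, 2)))) = Add(-64, Mul(-1, Mul(4, 4))) = Add(-64, Mul(-1, 16)) = Add(-64, -16) = -80)
Add(-55695, Pow(Add(Function('M')(273, Function('x')(-2)), -20560), Rational(1, 2))) = Add(-55695, Pow(Add(-80, -20560), Rational(1, 2))) = Add(-55695, Pow(-20640, Rational(1, 2))) = Add(-55695, Mul(4, I, Pow(1290, Rational(1, 2))))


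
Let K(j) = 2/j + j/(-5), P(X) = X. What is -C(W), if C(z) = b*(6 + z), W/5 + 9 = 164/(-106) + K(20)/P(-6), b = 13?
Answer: 119847/212 ≈ 565.32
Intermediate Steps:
K(j) = 2/j - j/5 (K(j) = 2/j + j*(-⅕) = 2/j - j/5)
W = -10491/212 (W = -45 + 5*(164/(-106) + (2/20 - ⅕*20)/(-6)) = -45 + 5*(164*(-1/106) + (2*(1/20) - 4)*(-⅙)) = -45 + 5*(-82/53 + (⅒ - 4)*(-⅙)) = -45 + 5*(-82/53 - 39/10*(-⅙)) = -45 + 5*(-82/53 + 13/20) = -45 + 5*(-951/1060) = -45 - 951/212 = -10491/212 ≈ -49.486)
C(z) = 78 + 13*z (C(z) = 13*(6 + z) = 78 + 13*z)
-C(W) = -(78 + 13*(-10491/212)) = -(78 - 136383/212) = -1*(-119847/212) = 119847/212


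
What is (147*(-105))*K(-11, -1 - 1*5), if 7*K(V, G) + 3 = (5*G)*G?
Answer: -390285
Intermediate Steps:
K(V, G) = -3/7 + 5*G**2/7 (K(V, G) = -3/7 + ((5*G)*G)/7 = -3/7 + (5*G**2)/7 = -3/7 + 5*G**2/7)
(147*(-105))*K(-11, -1 - 1*5) = (147*(-105))*(-3/7 + 5*(-1 - 1*5)**2/7) = -15435*(-3/7 + 5*(-1 - 5)**2/7) = -15435*(-3/7 + (5/7)*(-6)**2) = -15435*(-3/7 + (5/7)*36) = -15435*(-3/7 + 180/7) = -15435*177/7 = -390285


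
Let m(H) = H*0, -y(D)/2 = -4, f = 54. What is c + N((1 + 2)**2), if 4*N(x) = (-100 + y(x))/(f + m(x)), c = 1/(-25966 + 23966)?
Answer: -23027/54000 ≈ -0.42643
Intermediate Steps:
c = -1/2000 (c = 1/(-2000) = -1/2000 ≈ -0.00050000)
y(D) = 8 (y(D) = -2*(-4) = 8)
m(H) = 0
N(x) = -23/54 (N(x) = ((-100 + 8)/(54 + 0))/4 = (-92/54)/4 = (-92*1/54)/4 = (1/4)*(-46/27) = -23/54)
c + N((1 + 2)**2) = -1/2000 - 23/54 = -23027/54000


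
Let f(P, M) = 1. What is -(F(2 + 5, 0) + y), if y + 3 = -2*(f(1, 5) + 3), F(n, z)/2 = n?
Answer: -3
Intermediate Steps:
F(n, z) = 2*n
y = -11 (y = -3 - 2*(1 + 3) = -3 - 2*4 = -3 - 8 = -11)
-(F(2 + 5, 0) + y) = -(2*(2 + 5) - 11) = -(2*7 - 11) = -(14 - 11) = -1*3 = -3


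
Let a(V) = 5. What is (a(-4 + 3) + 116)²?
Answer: 14641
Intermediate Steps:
(a(-4 + 3) + 116)² = (5 + 116)² = 121² = 14641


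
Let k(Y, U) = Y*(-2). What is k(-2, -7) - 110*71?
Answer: -7806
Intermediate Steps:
k(Y, U) = -2*Y
k(-2, -7) - 110*71 = -2*(-2) - 110*71 = 4 - 7810 = -7806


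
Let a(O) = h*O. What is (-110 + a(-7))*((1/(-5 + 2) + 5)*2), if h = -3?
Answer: -2492/3 ≈ -830.67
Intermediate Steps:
a(O) = -3*O
(-110 + a(-7))*((1/(-5 + 2) + 5)*2) = (-110 - 3*(-7))*((1/(-5 + 2) + 5)*2) = (-110 + 21)*((1/(-3) + 5)*2) = -89*(-⅓ + 5)*2 = -1246*2/3 = -89*28/3 = -2492/3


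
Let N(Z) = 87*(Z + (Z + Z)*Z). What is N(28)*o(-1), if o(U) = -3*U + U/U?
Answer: 555408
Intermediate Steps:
N(Z) = 87*Z + 174*Z**2 (N(Z) = 87*(Z + (2*Z)*Z) = 87*(Z + 2*Z**2) = 87*Z + 174*Z**2)
o(U) = 1 - 3*U (o(U) = -3*U + 1 = 1 - 3*U)
N(28)*o(-1) = (87*28*(1 + 2*28))*(1 - 3*(-1)) = (87*28*(1 + 56))*(1 + 3) = (87*28*57)*4 = 138852*4 = 555408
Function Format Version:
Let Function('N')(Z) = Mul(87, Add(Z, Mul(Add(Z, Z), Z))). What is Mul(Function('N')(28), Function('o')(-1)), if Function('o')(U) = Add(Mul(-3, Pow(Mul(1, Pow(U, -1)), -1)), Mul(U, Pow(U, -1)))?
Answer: 555408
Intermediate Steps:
Function('N')(Z) = Add(Mul(87, Z), Mul(174, Pow(Z, 2))) (Function('N')(Z) = Mul(87, Add(Z, Mul(Mul(2, Z), Z))) = Mul(87, Add(Z, Mul(2, Pow(Z, 2)))) = Add(Mul(87, Z), Mul(174, Pow(Z, 2))))
Function('o')(U) = Add(1, Mul(-3, U)) (Function('o')(U) = Add(Mul(-3, Pow(Pow(U, -1), -1)), 1) = Add(Mul(-3, U), 1) = Add(1, Mul(-3, U)))
Mul(Function('N')(28), Function('o')(-1)) = Mul(Mul(87, 28, Add(1, Mul(2, 28))), Add(1, Mul(-3, -1))) = Mul(Mul(87, 28, Add(1, 56)), Add(1, 3)) = Mul(Mul(87, 28, 57), 4) = Mul(138852, 4) = 555408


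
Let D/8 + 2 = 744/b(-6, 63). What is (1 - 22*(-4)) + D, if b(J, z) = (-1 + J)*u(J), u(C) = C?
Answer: 1503/7 ≈ 214.71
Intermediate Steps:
b(J, z) = J*(-1 + J) (b(J, z) = (-1 + J)*J = J*(-1 + J))
D = 880/7 (D = -16 + 8*(744/((-6*(-1 - 6)))) = -16 + 8*(744/((-6*(-7)))) = -16 + 8*(744/42) = -16 + 8*(744*(1/42)) = -16 + 8*(124/7) = -16 + 992/7 = 880/7 ≈ 125.71)
(1 - 22*(-4)) + D = (1 - 22*(-4)) + 880/7 = (1 + 88) + 880/7 = 89 + 880/7 = 1503/7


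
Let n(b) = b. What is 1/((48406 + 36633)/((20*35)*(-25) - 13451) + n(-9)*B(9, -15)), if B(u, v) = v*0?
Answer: -30951/85039 ≈ -0.36396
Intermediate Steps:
B(u, v) = 0
1/((48406 + 36633)/((20*35)*(-25) - 13451) + n(-9)*B(9, -15)) = 1/((48406 + 36633)/((20*35)*(-25) - 13451) - 9*0) = 1/(85039/(700*(-25) - 13451) + 0) = 1/(85039/(-17500 - 13451) + 0) = 1/(85039/(-30951) + 0) = 1/(85039*(-1/30951) + 0) = 1/(-85039/30951 + 0) = 1/(-85039/30951) = -30951/85039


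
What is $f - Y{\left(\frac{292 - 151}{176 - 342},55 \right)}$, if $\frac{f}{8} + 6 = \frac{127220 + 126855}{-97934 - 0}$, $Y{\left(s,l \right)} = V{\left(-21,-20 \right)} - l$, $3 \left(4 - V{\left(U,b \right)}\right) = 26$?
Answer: $- \frac{1335055}{146901} \approx -9.0881$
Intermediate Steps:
$V{\left(U,b \right)} = - \frac{14}{3}$ ($V{\left(U,b \right)} = 4 - \frac{26}{3} = - \frac{14}{3}$)
$Y{\left(s,l \right)} = - \frac{14}{3} - l$
$f = - \frac{3366716}{48967}$ ($f = -48 + 8 \frac{127220 + 126855}{-97934 - 0} = -48 + 8 \frac{254075}{-97934 + 0} = -48 + 8 \frac{254075}{-97934} = -48 + 8 \cdot 254075 \left(- \frac{1}{97934}\right) = -48 + 8 \left(- \frac{254075}{97934}\right) = -48 - \frac{1016300}{48967} = - \frac{3366716}{48967} \approx -68.755$)
$f - Y{\left(\frac{292 - 151}{176 - 342},55 \right)} = - \frac{3366716}{48967} - \left(- \frac{14}{3} - 55\right) = - \frac{3366716}{48967} - - \frac{179}{3} = - \frac{3366716}{48967} + \frac{179}{3} = - \frac{1335055}{146901}$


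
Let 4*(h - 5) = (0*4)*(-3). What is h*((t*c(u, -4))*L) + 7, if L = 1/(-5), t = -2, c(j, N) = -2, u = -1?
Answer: 3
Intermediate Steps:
L = -1/5 ≈ -0.20000
h = 5 (h = 5 + ((0*4)*(-3))/4 = 5 + (0*(-3))/4 = 5 + (1/4)*0 = 5 + 0 = 5)
h*((t*c(u, -4))*L) + 7 = 5*(-2*(-2)*(-1/5)) + 7 = 5*(4*(-1/5)) + 7 = 5*(-4/5) + 7 = -4 + 7 = 3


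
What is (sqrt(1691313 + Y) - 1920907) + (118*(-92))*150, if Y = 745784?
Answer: -3549307 + sqrt(2437097) ≈ -3.5477e+6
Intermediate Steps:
(sqrt(1691313 + Y) - 1920907) + (118*(-92))*150 = (sqrt(1691313 + 745784) - 1920907) + (118*(-92))*150 = (sqrt(2437097) - 1920907) - 10856*150 = (-1920907 + sqrt(2437097)) - 1628400 = -3549307 + sqrt(2437097)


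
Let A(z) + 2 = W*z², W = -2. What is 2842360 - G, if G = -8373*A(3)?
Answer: 2674900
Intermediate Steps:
A(z) = -2 - 2*z²
G = 167460 (G = -8373*(-2 - 2*3²) = -8373*(-2 - 2*9) = -8373*(-2 - 18) = -8373*(-20) = 167460)
2842360 - G = 2842360 - 1*167460 = 2842360 - 167460 = 2674900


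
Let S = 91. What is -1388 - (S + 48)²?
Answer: -20709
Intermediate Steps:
-1388 - (S + 48)² = -1388 - (91 + 48)² = -1388 - 1*139² = -1388 - 1*19321 = -1388 - 19321 = -20709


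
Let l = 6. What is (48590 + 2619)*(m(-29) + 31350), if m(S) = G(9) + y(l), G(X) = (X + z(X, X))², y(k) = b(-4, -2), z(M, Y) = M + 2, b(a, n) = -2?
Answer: 1625783332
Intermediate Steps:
z(M, Y) = 2 + M
y(k) = -2
G(X) = (2 + 2*X)² (G(X) = (X + (2 + X))² = (2 + 2*X)²)
m(S) = 398 (m(S) = 4*(1 + 9)² - 2 = 4*10² - 2 = 4*100 - 2 = 400 - 2 = 398)
(48590 + 2619)*(m(-29) + 31350) = (48590 + 2619)*(398 + 31350) = 51209*31748 = 1625783332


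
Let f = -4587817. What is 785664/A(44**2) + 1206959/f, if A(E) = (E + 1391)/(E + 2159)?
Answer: 378470575863353/391376081 ≈ 9.6703e+5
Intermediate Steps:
A(E) = (1391 + E)/(2159 + E)
785664/A(44**2) + 1206959/f = 785664/(((1391 + 44**2)/(2159 + 44**2))) + 1206959/(-4587817) = 785664/(((1391 + 1936)/(2159 + 1936))) + 1206959*(-1/4587817) = 785664/((3327/4095)) - 92843/352909 = 785664/(((1/4095)*3327)) - 92843/352909 = 785664/(1109/1365) - 92843/352909 = 785664*(1365/1109) - 92843/352909 = 1072431360/1109 - 92843/352909 = 378470575863353/391376081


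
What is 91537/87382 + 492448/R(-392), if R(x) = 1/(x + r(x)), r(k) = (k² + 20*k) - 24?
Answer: 6257064899995025/87382 ≈ 7.1606e+10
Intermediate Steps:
r(k) = -24 + k² + 20*k
R(x) = 1/(-24 + x² + 21*x) (R(x) = 1/(x + (-24 + x² + 20*x)) = 1/(-24 + x² + 21*x))
91537/87382 + 492448/R(-392) = 91537/87382 + 492448/(1/(-24 + (-392)² + 21*(-392))) = 91537*(1/87382) + 492448/(1/(-24 + 153664 - 8232)) = 91537/87382 + 492448/(1/145408) = 91537/87382 + 492448*145408 = 91537/87382 + 71605878784 = 6257064899995025/87382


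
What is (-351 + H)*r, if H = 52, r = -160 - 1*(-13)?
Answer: 43953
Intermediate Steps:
r = -147 (r = -160 + 13 = -147)
(-351 + H)*r = (-351 + 52)*(-147) = -299*(-147) = 43953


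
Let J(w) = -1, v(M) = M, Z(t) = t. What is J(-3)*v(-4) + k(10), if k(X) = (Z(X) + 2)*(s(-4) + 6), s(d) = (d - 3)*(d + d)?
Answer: 748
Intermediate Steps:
s(d) = 2*d*(-3 + d) (s(d) = (-3 + d)*(2*d) = 2*d*(-3 + d))
k(X) = 124 + 62*X (k(X) = (X + 2)*(2*(-4)*(-3 - 4) + 6) = (2 + X)*(2*(-4)*(-7) + 6) = (2 + X)*(56 + 6) = (2 + X)*62 = 124 + 62*X)
J(-3)*v(-4) + k(10) = -1*(-4) + (124 + 62*10) = 4 + (124 + 620) = 4 + 744 = 748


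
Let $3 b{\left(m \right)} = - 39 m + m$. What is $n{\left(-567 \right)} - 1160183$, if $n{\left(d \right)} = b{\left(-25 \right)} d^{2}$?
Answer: $100644667$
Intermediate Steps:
$b{\left(m \right)} = - \frac{38 m}{3}$ ($b{\left(m \right)} = \frac{- 39 m + m}{3} = \frac{\left(-38\right) m}{3} = - \frac{38 m}{3}$)
$n{\left(d \right)} = \frac{950 d^{2}}{3}$ ($n{\left(d \right)} = \left(- \frac{38}{3}\right) \left(-25\right) d^{2} = \frac{950 d^{2}}{3}$)
$n{\left(-567 \right)} - 1160183 = \frac{950 \left(-567\right)^{2}}{3} - 1160183 = \frac{950}{3} \cdot 321489 - 1160183 = 101804850 - 1160183 = 100644667$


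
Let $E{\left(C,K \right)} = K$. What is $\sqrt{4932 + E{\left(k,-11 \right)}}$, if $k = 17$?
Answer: $\sqrt{4921} \approx 70.15$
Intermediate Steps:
$\sqrt{4932 + E{\left(k,-11 \right)}} = \sqrt{4932 - 11} = \sqrt{4921}$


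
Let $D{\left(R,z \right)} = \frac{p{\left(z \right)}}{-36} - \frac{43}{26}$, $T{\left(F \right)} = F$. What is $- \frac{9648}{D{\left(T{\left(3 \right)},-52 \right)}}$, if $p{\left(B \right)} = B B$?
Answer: $\frac{2257632}{17963} \approx 125.68$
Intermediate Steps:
$p{\left(B \right)} = B^{2}$
$D{\left(R,z \right)} = - \frac{43}{26} - \frac{z^{2}}{36}$ ($D{\left(R,z \right)} = \frac{z^{2}}{-36} - \frac{43}{26} = z^{2} \left(- \frac{1}{36}\right) - \frac{43}{26} = - \frac{z^{2}}{36} - \frac{43}{26} = - \frac{43}{26} - \frac{z^{2}}{36}$)
$- \frac{9648}{D{\left(T{\left(3 \right)},-52 \right)}} = - \frac{9648}{- \frac{43}{26} - \frac{\left(-52\right)^{2}}{36}} = - \frac{9648}{- \frac{43}{26} - \frac{676}{9}} = - \frac{9648}{- \frac{17963}{234}} = \left(-9648\right) \left(- \frac{234}{17963}\right) = \frac{2257632}{17963}$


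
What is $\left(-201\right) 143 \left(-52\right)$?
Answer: $1494636$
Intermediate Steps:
$\left(-201\right) 143 \left(-52\right) = \left(-28743\right) \left(-52\right) = 1494636$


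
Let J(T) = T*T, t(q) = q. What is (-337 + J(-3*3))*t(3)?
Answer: -768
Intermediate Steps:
J(T) = T**2
(-337 + J(-3*3))*t(3) = (-337 + (-3*3)**2)*3 = (-337 + (-9)**2)*3 = (-337 + 81)*3 = -256*3 = -768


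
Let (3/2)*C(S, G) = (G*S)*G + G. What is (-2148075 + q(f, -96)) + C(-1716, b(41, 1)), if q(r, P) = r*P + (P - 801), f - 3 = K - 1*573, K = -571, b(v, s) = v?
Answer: -11887418/3 ≈ -3.9625e+6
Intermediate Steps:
C(S, G) = 2*G/3 + 2*S*G**2/3 (C(S, G) = 2*((G*S)*G + G)/3 = 2*(S*G**2 + G)/3 = 2*(G + S*G**2)/3 = 2*G/3 + 2*S*G**2/3)
f = -1141 (f = 3 + (-571 - 1*573) = 3 + (-571 - 573) = 3 - 1144 = -1141)
q(r, P) = -801 + P + P*r (q(r, P) = P*r + (-801 + P) = -801 + P + P*r)
(-2148075 + q(f, -96)) + C(-1716, b(41, 1)) = (-2148075 + (-801 - 96 - 96*(-1141))) + (2/3)*41*(1 + 41*(-1716)) = (-2148075 + (-801 - 96 + 109536)) + (2/3)*41*(1 - 70356) = (-2148075 + 108639) + (2/3)*41*(-70355) = -2039436 - 5769110/3 = -11887418/3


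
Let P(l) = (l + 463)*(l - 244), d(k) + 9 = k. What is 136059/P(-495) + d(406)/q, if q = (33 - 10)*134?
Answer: 214361047/36441568 ≈ 5.8823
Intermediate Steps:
q = 3082 (q = 23*134 = 3082)
d(k) = -9 + k
P(l) = (-244 + l)*(463 + l) (P(l) = (463 + l)*(-244 + l) = (-244 + l)*(463 + l))
136059/P(-495) + d(406)/q = 136059/(-112972 + (-495)**2 + 219*(-495)) + (-9 + 406)/3082 = 136059/(-112972 + 245025 - 108405) + 397*(1/3082) = 136059/23648 + 397/3082 = 214361047/36441568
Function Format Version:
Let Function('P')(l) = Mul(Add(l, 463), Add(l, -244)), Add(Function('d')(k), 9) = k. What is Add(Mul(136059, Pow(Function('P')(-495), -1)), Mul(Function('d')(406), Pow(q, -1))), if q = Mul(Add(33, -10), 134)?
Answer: Rational(214361047, 36441568) ≈ 5.8823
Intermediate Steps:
q = 3082 (q = Mul(23, 134) = 3082)
Function('d')(k) = Add(-9, k)
Function('P')(l) = Mul(Add(-244, l), Add(463, l)) (Function('P')(l) = Mul(Add(463, l), Add(-244, l)) = Mul(Add(-244, l), Add(463, l)))
Add(Mul(136059, Pow(Function('P')(-495), -1)), Mul(Function('d')(406), Pow(q, -1))) = Add(Mul(136059, Pow(Add(-112972, Pow(-495, 2), Mul(219, -495)), -1)), Mul(Add(-9, 406), Pow(3082, -1))) = Add(Mul(136059, Pow(Add(-112972, 245025, -108405), -1)), Mul(397, Rational(1, 3082))) = Add(Mul(136059, Pow(23648, -1)), Rational(397, 3082)) = Add(Mul(136059, Rational(1, 23648)), Rational(397, 3082)) = Add(Rational(136059, 23648), Rational(397, 3082)) = Rational(214361047, 36441568)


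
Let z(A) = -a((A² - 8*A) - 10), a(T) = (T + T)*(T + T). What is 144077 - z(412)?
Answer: 110806575453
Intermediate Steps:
a(T) = 4*T² (a(T) = (2*T)*(2*T) = 4*T²)
z(A) = -4*(-10 + A² - 8*A)² (z(A) = -4*((A² - 8*A) - 10)² = -4*(-10 + A² - 8*A)²)
144077 - z(412) = 144077 - (-4)*(10 - 1*412² + 8*412)² = 144077 - (-4)*(10 - 1*169744 + 3296)² = 144077 - (-4)*(10 - 169744 + 3296)² = 144077 - (-4)*(-166438)² = 144077 - (-4)*27701607844 = 144077 - 1*(-110806431376) = 144077 + 110806431376 = 110806575453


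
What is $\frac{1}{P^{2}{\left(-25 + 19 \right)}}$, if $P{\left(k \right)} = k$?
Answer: $\frac{1}{36} \approx 0.027778$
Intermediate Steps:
$\frac{1}{P^{2}{\left(-25 + 19 \right)}} = \frac{1}{\left(-25 + 19\right)^{2}} = \frac{1}{\left(-6\right)^{2}} = \frac{1}{36}$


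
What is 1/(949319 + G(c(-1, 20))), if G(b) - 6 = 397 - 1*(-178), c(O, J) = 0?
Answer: 1/949900 ≈ 1.0527e-6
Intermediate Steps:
G(b) = 581 (G(b) = 6 + (397 - 1*(-178)) = 6 + (397 + 178) = 6 + 575 = 581)
1/(949319 + G(c(-1, 20))) = 1/(949319 + 581) = 1/949900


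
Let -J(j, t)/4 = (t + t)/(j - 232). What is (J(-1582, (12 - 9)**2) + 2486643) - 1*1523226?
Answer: 873819255/907 ≈ 9.6342e+5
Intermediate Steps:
J(j, t) = -8*t/(-232 + j) (J(j, t) = -4*(t + t)/(j - 232) = -4*2*t/(-232 + j) = -8*t/(-232 + j))
(J(-1582, (12 - 9)**2) + 2486643) - 1*1523226 = (-8*(12 - 9)**2/(-232 - 1582) + 2486643) - 1*1523226 = (-8*3**2/(-1814) + 2486643) - 1523226 = (-8*9*(-1/1814) + 2486643) - 1523226 = (36/907 + 2486643) - 1523226 = 2255385237/907 - 1523226 = 873819255/907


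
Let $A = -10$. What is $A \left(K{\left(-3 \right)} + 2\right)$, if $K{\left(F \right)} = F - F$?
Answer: $-20$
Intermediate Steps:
$K{\left(F \right)} = 0$
$A \left(K{\left(-3 \right)} + 2\right) = - 10 \left(0 + 2\right) = \left(-10\right) 2 = -20$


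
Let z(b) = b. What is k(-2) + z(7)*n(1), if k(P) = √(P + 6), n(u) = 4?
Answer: 30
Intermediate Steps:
k(P) = √(6 + P)
k(-2) + z(7)*n(1) = √(6 - 2) + 7*4 = √4 + 28 = 2 + 28 = 30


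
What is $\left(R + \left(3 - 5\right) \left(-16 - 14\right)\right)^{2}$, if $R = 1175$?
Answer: $1525225$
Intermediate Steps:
$\left(R + \left(3 - 5\right) \left(-16 - 14\right)\right)^{2} = \left(1175 + \left(3 - 5\right) \left(-16 - 14\right)\right)^{2} = \left(1175 - -60\right)^{2} = \left(1175 + 60\right)^{2} = 1235^{2} = 1525225$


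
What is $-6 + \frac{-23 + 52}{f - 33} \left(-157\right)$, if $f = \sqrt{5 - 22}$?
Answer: $\frac{143613}{1106} + \frac{4553 i \sqrt{17}}{1106} \approx 129.85 + 16.973 i$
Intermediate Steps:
$f = i \sqrt{17}$ ($f = \sqrt{-17} = i \sqrt{17} \approx 4.1231 i$)
$-6 + \frac{-23 + 52}{f - 33} \left(-157\right) = -6 + \frac{-23 + 52}{i \sqrt{17} - 33} \left(-157\right) = -6 + \frac{29}{-33 + i \sqrt{17}} \left(-157\right) = -6 - \frac{4553}{-33 + i \sqrt{17}}$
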